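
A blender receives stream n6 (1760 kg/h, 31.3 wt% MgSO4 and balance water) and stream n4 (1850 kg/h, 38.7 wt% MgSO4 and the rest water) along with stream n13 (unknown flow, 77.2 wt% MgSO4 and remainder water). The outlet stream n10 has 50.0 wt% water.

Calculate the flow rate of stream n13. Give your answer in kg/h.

Let n13 be the unknown flow. Total out = 3610 + n13.
water balance: 2343.2 + 0.228·n13 = 0.500·(3610 + n13)
(0.228 − 0.500)·n13 = 0.500×3610 − 2343.2 = -538.17
n13 = -538.17 / -0.272 = 1978.6 kg/h

1979 kg/h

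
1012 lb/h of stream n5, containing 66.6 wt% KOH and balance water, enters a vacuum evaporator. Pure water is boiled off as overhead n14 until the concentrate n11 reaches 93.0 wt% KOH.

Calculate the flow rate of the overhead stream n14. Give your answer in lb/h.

KOH is conserved: 1012×0.666 = 673.99 lb/h all reports to the concentrate.
Concentrate = 673.99/(target fraction) = 724.72 lb/h.
Overhead = 1012 − 724.72 = 287.28 lb/h.

287.3 lb/h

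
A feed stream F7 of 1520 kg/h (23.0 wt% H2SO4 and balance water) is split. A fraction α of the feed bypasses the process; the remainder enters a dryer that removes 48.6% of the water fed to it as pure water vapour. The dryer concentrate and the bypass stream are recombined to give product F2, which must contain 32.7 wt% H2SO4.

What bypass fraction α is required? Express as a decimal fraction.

All 1520×0.230 = 349.6 kg/h of H2SO4 reaches F2, so F2 = 349.6/0.327 = 1069.1 kg/h and vapour = 450.89 kg/h.
The evaporator receives (1−α)·1520 of feed at 0.770 water and removes 0.486 of that water:
0.486×0.770×(1−α)×1520 = 450.89
(1−α) = 450.89/568.81 = 0.7927;  α = 0.2073.

0.207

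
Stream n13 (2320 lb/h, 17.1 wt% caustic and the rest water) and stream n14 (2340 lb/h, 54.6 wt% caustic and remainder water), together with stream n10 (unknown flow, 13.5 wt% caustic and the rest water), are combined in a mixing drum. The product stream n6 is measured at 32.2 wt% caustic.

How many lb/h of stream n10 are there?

929.6 lb/h

Let n10 be the unknown flow. Total out = 4660 + n10.
caustic balance: 1674.4 + 0.135·n10 = 0.322·(4660 + n10)
(0.135 − 0.322)·n10 = 0.322×4660 − 1674.4 = -173.84
n10 = -173.84 / -0.187 = 929.63 lb/h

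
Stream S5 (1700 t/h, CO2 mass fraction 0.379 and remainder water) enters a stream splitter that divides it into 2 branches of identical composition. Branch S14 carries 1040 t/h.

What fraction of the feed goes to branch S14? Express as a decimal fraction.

0.612

Fraction to S14 = 1040/1700 = 0.6118.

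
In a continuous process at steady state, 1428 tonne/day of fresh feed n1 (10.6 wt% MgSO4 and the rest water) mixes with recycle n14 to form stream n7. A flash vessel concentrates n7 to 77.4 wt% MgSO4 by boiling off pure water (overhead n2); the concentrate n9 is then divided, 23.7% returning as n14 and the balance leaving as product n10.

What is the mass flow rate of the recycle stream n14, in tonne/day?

Overall MgSO4 balance (none leaves overhead): MgSO4 in fresh feed = MgSO4 in product, i.e. 1428×0.106 = (1−0.237)·n9·0.774.
n9 = 151.37/(0.774×0.763) = 256.31 tonne/day.
Recycle n14 = 0.237×256.31 = 60.746 tonne/day.

60.75 tonne/day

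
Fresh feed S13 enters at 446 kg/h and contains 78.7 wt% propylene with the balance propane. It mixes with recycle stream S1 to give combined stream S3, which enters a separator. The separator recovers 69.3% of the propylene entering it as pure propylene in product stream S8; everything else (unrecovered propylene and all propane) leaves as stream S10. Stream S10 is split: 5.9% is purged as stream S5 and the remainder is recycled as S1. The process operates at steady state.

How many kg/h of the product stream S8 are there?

342.1 kg/h

propylene in S3: m_A = 446×0.787 + (1−0.059)·(1−0.693)·m_A, so m_A = 351/0.7111 = 493.6 kg/h.
Product S8 = 0.693×493.6 = 342.06 kg/h.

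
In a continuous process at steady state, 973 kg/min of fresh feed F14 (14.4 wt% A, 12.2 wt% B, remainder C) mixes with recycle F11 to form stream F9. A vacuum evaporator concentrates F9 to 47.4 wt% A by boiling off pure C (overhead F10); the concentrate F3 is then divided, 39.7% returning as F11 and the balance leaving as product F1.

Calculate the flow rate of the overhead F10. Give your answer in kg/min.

677.4 kg/min

Overall A balance (none leaves overhead): A in fresh feed = A in product, i.e. 973×0.144 = (1−0.397)·F3·0.474.
F3 = 140.11/(0.474×0.603) = 490.21 kg/min.
Recycle F11 = 0.397×490.21 = 194.61 kg/min.
Combined feed F9 = 973 + 194.61 = 1167.6 kg/min.
Overhead F10 = F9 − F3 = 1167.6 − 490.21 = 677.41 kg/min.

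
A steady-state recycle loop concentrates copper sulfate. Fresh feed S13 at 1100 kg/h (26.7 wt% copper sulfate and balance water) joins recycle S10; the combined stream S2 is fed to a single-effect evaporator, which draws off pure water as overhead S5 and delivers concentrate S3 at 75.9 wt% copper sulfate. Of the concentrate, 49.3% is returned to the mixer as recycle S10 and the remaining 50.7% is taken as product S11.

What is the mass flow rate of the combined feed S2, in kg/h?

Overall copper sulfate balance (none leaves overhead): copper sulfate in fresh feed = copper sulfate in product, i.e. 1100×0.267 = (1−0.493)·S3·0.759.
S3 = 293.7/(0.759×0.507) = 763.23 kg/h.
Recycle S10 = 0.493×763.23 = 376.27 kg/h.
Combined feed S2 = 1100 + 376.27 = 1476.3 kg/h.

1476 kg/h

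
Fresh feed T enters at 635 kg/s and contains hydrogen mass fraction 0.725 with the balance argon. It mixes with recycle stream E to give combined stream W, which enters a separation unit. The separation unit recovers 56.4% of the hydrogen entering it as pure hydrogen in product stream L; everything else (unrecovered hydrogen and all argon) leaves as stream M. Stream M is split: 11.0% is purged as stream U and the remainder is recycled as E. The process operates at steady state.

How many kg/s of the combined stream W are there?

argon enters only via T and leaves only via the purge: 635×0.275 = 0.110×(argon in M), and the separation unit passes all argon, so argon in W = argon in M = 1587.5 kg/s.
hydrogen in W: m_A = 635×0.725 + (1−0.110)·(1−0.564)·m_A, so m_A = 460.38/0.6120 = 752.3 kg/s.
W = 752.3 + 1587.5 = 2339.8 kg/s.

2340 kg/s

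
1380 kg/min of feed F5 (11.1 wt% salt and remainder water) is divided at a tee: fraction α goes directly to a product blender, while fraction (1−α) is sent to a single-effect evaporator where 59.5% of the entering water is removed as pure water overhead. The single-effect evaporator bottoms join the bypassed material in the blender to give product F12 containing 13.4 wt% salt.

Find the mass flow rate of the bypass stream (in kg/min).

932.2 kg/min

All 1380×0.111 = 153.18 kg/min of salt reaches F12, so F12 = 153.18/0.134 = 1143.1 kg/min and vapour = 236.87 kg/min.
The evaporator receives (1−α)·1380 of feed at 0.889 water and removes 0.595 of that water:
0.595×0.889×(1−α)×1380 = 236.87
(1−α) = 236.87/729.96 = 0.3245;  α = 0.6755.
Bypass flow = 0.6755×1380 = 932.2 kg/min.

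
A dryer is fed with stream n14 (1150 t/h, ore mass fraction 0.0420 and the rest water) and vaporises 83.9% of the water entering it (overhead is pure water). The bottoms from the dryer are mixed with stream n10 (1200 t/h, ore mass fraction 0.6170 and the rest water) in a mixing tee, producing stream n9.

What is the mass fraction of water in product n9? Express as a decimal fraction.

0.4468

Vapour removed = 0.839×0.958×1150 = 924.33 t/h; concentrate = 225.67 t/h.
water reaching the mixer = 177.37 (from concentrate) + 1200×0.383 = 636.97 t/h.
Product flow = 225.67 + 1200 = 1425.7 t/h; water fraction = 0.4468.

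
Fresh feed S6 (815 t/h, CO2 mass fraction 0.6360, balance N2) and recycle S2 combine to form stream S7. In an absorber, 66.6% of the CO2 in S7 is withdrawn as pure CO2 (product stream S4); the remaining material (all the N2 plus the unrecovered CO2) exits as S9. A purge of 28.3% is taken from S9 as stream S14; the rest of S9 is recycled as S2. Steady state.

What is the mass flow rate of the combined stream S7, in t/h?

N2 enters only via S6 and leaves only via the purge: 815×0.364 = 0.283×(N2 in S9), and the absorber passes all N2, so N2 in S7 = N2 in S9 = 1048.3 t/h.
CO2 in S7: m_A = 815×0.636 + (1−0.283)·(1−0.666)·m_A, so m_A = 518.34/0.7605 = 681.56 t/h.
S7 = 681.56 + 1048.3 = 1729.8 t/h.

1730 t/h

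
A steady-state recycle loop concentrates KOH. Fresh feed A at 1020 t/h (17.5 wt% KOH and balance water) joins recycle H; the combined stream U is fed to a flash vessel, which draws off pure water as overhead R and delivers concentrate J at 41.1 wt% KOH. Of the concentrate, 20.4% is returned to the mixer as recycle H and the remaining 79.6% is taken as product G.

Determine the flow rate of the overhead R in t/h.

Overall KOH balance (none leaves overhead): KOH in fresh feed = KOH in product, i.e. 1020×0.175 = (1−0.204)·J·0.411.
J = 178.5/(0.411×0.796) = 545.61 t/h.
Recycle H = 0.204×545.61 = 111.3 t/h.
Combined feed U = 1020 + 111.3 = 1131.3 t/h.
Overhead R = U − J = 1131.3 − 545.61 = 585.69 t/h.

585.7 t/h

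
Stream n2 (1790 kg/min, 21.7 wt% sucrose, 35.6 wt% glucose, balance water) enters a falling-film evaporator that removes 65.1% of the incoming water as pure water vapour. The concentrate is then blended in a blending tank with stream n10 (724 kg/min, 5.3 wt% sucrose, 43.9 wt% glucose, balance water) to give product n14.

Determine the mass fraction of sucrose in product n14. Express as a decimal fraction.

Vapour removed = 0.651×0.427×1790 = 497.58 kg/min; concentrate = 1292.4 kg/min.
sucrose reaching the mixer = 388.43 (from concentrate) + 724×0.053 = 426.8 kg/min.
Product flow = 1292.4 + 724 = 2016.4 kg/min; sucrose fraction = 0.212.

0.212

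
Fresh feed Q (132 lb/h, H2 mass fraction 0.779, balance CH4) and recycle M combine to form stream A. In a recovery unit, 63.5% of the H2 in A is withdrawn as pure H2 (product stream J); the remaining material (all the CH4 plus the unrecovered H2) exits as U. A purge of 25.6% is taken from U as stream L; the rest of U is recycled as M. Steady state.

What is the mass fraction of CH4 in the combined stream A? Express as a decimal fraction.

0.447

CH4 enters only via Q and leaves only via the purge: 132×0.221 = 0.256×(CH4 in U), and the recovery unit passes all CH4, so CH4 in A = CH4 in U = 113.95 lb/h.
H2 in A: m_A = 132×0.779 + (1−0.256)·(1−0.635)·m_A, so m_A = 102.83/0.7284 = 141.16 lb/h.
A = 141.16 + 113.95 = 255.12 lb/h.
CH4 fraction in A = 113.95/255.12 = 0.447.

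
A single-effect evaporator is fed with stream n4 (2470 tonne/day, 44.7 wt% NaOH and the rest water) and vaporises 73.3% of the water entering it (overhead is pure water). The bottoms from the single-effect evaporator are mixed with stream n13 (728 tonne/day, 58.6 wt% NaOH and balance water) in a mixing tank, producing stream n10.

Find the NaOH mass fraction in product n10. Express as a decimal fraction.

Vapour removed = 0.733×0.553×2470 = 1001.2 tonne/day; concentrate = 1468.8 tonne/day.
NaOH reaching the mixer = 1104.1 (from concentrate) + 728×0.586 = 1530.7 tonne/day.
Product flow = 1468.8 + 728 = 2196.8 tonne/day; NaOH fraction = 0.697.

0.697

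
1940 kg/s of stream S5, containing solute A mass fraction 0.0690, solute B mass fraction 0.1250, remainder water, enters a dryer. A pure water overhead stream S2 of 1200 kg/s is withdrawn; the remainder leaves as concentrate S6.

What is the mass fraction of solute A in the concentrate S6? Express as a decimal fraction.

0.1809

solute A is not removed: 1940×0.069 = 133.86 kg/s of solute A enters S6.
Concentrate = 1940 − 1200 = 740 kg/s.
Mass fraction = 133.86/740 = 0.1809.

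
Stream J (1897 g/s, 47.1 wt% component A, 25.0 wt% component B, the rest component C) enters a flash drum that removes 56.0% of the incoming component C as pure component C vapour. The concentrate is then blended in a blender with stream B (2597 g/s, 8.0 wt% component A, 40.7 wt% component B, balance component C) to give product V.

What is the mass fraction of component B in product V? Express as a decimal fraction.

0.365

Vapour removed = 0.560×0.279×1897 = 296.39 g/s; concentrate = 1600.6 g/s.
component B reaching the mixer = 474.25 (from concentrate) + 2597×0.407 = 1531.2 g/s.
Product flow = 1600.6 + 2597 = 4197.6 g/s; component B fraction = 0.365.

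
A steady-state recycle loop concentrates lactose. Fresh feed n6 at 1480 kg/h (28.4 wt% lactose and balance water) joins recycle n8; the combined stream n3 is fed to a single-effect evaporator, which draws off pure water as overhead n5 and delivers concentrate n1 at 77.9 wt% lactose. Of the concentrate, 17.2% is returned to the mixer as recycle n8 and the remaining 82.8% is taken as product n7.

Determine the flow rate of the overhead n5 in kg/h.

940.4 kg/h

Overall lactose balance (none leaves overhead): lactose in fresh feed = lactose in product, i.e. 1480×0.284 = (1−0.172)·n1·0.779.
n1 = 420.32/(0.779×0.828) = 651.65 kg/h.
Recycle n8 = 0.172×651.65 = 112.08 kg/h.
Combined feed n3 = 1480 + 112.08 = 1592.1 kg/h.
Overhead n5 = n3 − n1 = 1592.1 − 651.65 = 940.44 kg/h.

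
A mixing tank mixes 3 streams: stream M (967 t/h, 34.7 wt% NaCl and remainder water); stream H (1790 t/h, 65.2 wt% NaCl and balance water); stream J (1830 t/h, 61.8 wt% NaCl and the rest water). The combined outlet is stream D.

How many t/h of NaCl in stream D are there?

2634 t/h

NaCl out = NaCl in = 967×0.347 + 1790×0.652 + 1830×0.618 = 2633.6 t/h.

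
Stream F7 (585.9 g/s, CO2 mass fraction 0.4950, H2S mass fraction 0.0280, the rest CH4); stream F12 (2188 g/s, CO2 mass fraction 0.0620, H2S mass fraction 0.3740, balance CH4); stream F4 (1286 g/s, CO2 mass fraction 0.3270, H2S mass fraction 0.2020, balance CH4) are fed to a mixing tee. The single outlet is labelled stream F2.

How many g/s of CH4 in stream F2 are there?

CH4 out = CH4 in = 585.9×0.477 + 2188×0.564 + 1286×0.471 = 2119.2 g/s.

2119 g/s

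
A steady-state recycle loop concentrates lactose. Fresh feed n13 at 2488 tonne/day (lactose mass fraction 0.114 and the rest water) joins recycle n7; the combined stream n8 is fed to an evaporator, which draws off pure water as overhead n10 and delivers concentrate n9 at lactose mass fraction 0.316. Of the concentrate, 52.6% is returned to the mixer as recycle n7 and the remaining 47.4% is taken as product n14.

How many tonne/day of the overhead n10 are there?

Overall lactose balance (none leaves overhead): lactose in fresh feed = lactose in product, i.e. 2488×0.114 = (1−0.526)·n9·0.316.
n9 = 283.63/(0.316×0.474) = 1893.6 tonne/day.
Recycle n7 = 0.526×1893.6 = 996.04 tonne/day.
Combined feed n8 = 2488 + 996.04 = 3484 tonne/day.
Overhead n10 = n8 − n9 = 3484 − 1893.6 = 1590.4 tonne/day.

1590 tonne/day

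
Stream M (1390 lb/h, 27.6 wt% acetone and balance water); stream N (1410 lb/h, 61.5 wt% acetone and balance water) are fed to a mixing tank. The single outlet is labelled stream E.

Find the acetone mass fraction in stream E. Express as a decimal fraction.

Total flow out = 1390 + 1410 = 2800 lb/h.
acetone in = 1390×0.276 + 1410×0.615 = 1250.8 lb/h.
acetone mass fraction in E = 1250.8/2800 = 0.447.

0.447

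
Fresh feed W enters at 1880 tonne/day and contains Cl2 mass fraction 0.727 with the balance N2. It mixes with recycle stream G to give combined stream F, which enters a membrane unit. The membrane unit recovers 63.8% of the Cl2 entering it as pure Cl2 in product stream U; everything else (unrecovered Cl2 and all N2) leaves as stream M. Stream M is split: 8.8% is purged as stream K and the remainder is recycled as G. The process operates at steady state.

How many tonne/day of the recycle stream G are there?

5993 tonne/day

N2 enters only via W and leaves only via the purge: 1880×0.273 = 0.088×(N2 in M), and the membrane unit passes all N2, so N2 in F = N2 in M = 5832.3 tonne/day.
Cl2 in F: m_A = 1880×0.727 + (1−0.088)·(1−0.638)·m_A, so m_A = 1366.8/0.6699 = 2040.4 tonne/day.
M = (1−0.638)×2040.4 + 5832.3 = 6570.9 tonne/day.
Recycle G = (1−0.088)×6570.9 = 5992.7 tonne/day.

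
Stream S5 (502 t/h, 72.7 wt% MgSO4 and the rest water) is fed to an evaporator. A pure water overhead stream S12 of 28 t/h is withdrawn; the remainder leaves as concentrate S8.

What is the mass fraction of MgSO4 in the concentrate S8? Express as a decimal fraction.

MgSO4 is not removed: 502×0.727 = 364.95 t/h of MgSO4 enters S8.
Concentrate = 502 − 28 = 474 t/h.
Mass fraction = 364.95/474 = 0.770.

0.770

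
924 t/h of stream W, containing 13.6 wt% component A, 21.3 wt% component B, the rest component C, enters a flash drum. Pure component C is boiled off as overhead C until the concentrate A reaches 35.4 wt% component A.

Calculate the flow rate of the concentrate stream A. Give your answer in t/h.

355 t/h

component A is conserved: 924×0.136 = 125.66 t/h all reports to the concentrate.
Concentrate = 125.66/(target fraction) = 354.98 t/h.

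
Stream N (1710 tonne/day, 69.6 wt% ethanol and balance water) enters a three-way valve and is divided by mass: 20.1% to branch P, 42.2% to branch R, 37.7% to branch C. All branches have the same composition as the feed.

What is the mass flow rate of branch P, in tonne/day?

343.7 tonne/day

Branch P flow = 0.201×1710 = 343.71 tonne/day.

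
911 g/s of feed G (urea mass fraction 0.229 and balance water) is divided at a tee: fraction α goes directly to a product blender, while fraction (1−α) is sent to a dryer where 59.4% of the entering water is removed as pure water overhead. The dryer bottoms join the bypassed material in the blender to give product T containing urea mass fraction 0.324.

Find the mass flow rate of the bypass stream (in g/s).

327.7 g/s

All 911×0.229 = 208.62 g/s of urea reaches T, so T = 208.62/0.324 = 643.89 g/s and vapour = 267.11 g/s.
The evaporator receives (1−α)·911 of feed at 0.771 water and removes 0.594 of that water:
0.594×0.771×(1−α)×911 = 267.11
(1−α) = 267.11/417.21 = 0.6402;  α = 0.3598.
Bypass flow = 0.3598×911 = 327.75 g/s.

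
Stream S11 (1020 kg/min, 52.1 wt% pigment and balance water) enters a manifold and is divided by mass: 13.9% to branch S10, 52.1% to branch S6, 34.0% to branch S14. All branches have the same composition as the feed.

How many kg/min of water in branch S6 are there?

Branch S6 total = 0.521×1020 = 531.42 kg/min.
water in S6 = 0.479×531.42 = 254.55 kg/min.

254.6 kg/min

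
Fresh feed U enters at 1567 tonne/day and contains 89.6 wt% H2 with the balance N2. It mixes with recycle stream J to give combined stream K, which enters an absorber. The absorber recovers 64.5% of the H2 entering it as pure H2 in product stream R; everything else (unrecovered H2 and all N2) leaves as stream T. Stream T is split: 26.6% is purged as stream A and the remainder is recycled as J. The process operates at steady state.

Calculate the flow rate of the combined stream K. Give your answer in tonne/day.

N2 enters only via U and leaves only via the purge: 1567×0.104 = 0.266×(N2 in T), and the absorber passes all N2, so N2 in K = N2 in T = 612.66 tonne/day.
H2 in K: m_A = 1567×0.896 + (1−0.266)·(1−0.645)·m_A, so m_A = 1404/0.7394 = 1898.8 tonne/day.
K = 1898.8 + 612.66 = 2511.5 tonne/day.

2511 tonne/day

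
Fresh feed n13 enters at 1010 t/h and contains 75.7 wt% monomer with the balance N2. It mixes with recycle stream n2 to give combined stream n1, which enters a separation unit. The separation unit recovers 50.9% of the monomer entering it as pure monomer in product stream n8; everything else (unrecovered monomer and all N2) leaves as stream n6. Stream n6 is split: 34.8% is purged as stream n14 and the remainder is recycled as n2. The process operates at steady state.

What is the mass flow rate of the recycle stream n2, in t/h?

N2 enters only via n13 and leaves only via the purge: 1010×0.243 = 0.348×(N2 in n6), and the separation unit passes all N2, so N2 in n1 = N2 in n6 = 705.26 t/h.
monomer in n1: m_A = 1010×0.757 + (1−0.348)·(1−0.509)·m_A, so m_A = 764.57/0.6799 = 1124.6 t/h.
n6 = (1−0.509)×1124.6 + 705.26 = 1257.4 t/h.
Recycle n2 = (1−0.348)×1257.4 = 819.84 t/h.

819.8 t/h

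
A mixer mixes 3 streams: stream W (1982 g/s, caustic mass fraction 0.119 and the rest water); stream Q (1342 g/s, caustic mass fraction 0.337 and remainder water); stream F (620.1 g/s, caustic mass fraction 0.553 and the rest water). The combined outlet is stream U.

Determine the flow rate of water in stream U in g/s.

water out = water in = 1982×0.881 + 1342×0.663 + 620.1×0.447 = 2913.1 g/s.

2913 g/s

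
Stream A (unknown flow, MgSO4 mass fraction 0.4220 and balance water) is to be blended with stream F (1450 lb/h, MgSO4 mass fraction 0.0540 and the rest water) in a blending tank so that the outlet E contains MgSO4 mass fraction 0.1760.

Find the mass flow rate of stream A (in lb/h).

Let A be the unknown flow. Total out = 1450 + A.
MgSO4 balance: 78.3 + 0.422·A = 0.176·(1450 + A)
(0.422 − 0.176)·A = 0.176×1450 − 78.3 = 176.9
A = 176.9 / 0.246 = 719.11 lb/h

719.1 lb/h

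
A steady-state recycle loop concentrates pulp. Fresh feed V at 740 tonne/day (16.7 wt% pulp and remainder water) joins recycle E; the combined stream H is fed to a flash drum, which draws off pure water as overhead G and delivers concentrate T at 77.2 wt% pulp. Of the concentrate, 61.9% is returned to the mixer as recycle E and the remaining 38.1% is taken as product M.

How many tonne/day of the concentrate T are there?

420.2 tonne/day

Overall pulp balance (none leaves overhead): pulp in fresh feed = pulp in product, i.e. 740×0.167 = (1−0.619)·T·0.772.
T = 123.58/(0.772×0.381) = 420.15 tonne/day.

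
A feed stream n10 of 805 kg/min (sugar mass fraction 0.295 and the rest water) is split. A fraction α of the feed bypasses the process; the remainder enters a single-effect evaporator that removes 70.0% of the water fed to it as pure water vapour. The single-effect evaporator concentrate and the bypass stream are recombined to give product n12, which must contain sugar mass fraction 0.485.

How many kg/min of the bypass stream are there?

166 kg/min

All 805×0.295 = 237.47 kg/min of sugar reaches n12, so n12 = 237.47/0.485 = 489.64 kg/min and vapour = 315.36 kg/min.
The evaporator receives (1−α)·805 of feed at 0.705 water and removes 0.700 of that water:
0.700×0.705×(1−α)×805 = 315.36
(1−α) = 315.36/397.27 = 0.7938;  α = 0.2062.
Bypass flow = 0.2062×805 = 165.97 kg/min.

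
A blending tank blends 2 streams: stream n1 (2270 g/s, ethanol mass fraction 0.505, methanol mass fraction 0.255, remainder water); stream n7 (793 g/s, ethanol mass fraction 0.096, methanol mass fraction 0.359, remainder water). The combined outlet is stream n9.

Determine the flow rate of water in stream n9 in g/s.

water out = water in = 2270×0.240 + 793×0.545 = 976.99 g/s.

977 g/s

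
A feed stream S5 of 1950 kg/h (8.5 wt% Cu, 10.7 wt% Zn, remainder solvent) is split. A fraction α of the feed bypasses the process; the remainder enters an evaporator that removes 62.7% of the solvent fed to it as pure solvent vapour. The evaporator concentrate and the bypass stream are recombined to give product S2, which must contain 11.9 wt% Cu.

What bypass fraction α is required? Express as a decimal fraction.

All 1950×0.085 = 165.75 kg/h of Cu reaches S2, so S2 = 165.75/0.119 = 1392.9 kg/h and vapour = 557.14 kg/h.
The evaporator receives (1−α)·1950 of feed at 0.808 solvent and removes 0.627 of that solvent:
0.627×0.808×(1−α)×1950 = 557.14
(1−α) = 557.14/987.9 = 0.5640;  α = 0.4360.

0.436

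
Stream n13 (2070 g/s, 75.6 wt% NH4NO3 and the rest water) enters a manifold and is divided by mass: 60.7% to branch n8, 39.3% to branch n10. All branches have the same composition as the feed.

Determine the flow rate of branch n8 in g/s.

1256 g/s

Branch n8 flow = 0.607×2070 = 1256.5 g/s.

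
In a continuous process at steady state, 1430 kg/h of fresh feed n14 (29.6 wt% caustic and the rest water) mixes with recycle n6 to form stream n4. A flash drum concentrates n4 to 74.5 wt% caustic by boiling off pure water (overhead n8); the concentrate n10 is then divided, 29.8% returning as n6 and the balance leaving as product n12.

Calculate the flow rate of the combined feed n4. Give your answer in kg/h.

1671 kg/h

Overall caustic balance (none leaves overhead): caustic in fresh feed = caustic in product, i.e. 1430×0.296 = (1−0.298)·n10·0.745.
n10 = 423.28/(0.745×0.702) = 809.35 kg/h.
Recycle n6 = 0.298×809.35 = 241.19 kg/h.
Combined feed n4 = 1430 + 241.19 = 1671.2 kg/h.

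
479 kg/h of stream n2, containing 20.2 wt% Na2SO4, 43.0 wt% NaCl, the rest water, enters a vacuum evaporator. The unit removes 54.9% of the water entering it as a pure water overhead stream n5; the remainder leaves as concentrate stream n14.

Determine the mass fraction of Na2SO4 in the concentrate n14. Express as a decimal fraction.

0.253

Na2SO4 is not removed: 479×0.202 = 96.758 kg/h of Na2SO4 enters n14.
water entering = 479×0.368 = 176.27 kg/h; overhead removed = 0.549×176.27 = 96.773 kg/h.
Concentrate = 479 − 96.773 = 382.23 kg/h.
Mass fraction = 96.758/382.23 = 0.253.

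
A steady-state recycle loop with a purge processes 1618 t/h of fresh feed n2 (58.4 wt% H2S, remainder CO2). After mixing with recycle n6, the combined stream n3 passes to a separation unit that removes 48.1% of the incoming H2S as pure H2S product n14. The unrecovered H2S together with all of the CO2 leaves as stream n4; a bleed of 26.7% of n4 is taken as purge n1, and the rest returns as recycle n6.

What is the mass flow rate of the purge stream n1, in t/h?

884.4 t/h

CO2 enters only via n2 and leaves only via the purge: 1618×0.416 = 0.267×(CO2 in n4), and the separation unit passes all CO2, so CO2 in n3 = CO2 in n4 = 2520.9 t/h.
H2S in n3: m_A = 1618×0.584 + (1−0.267)·(1−0.481)·m_A, so m_A = 944.91/0.6196 = 1525.1 t/h.
n4 = (1−0.481)×1525.1 + 2520.9 = 3312.5 t/h.
Purge n1 = 0.267×3312.5 = 884.43 t/h.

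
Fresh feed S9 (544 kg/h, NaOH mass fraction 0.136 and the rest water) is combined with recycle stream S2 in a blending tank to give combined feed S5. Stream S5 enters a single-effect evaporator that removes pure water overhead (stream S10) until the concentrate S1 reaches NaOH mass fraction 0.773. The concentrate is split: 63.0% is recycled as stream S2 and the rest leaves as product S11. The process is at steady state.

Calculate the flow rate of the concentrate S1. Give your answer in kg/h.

Overall NaOH balance (none leaves overhead): NaOH in fresh feed = NaOH in product, i.e. 544×0.136 = (1−0.630)·S1·0.773.
S1 = 73.984/(0.773×0.370) = 258.68 kg/h.

258.7 kg/h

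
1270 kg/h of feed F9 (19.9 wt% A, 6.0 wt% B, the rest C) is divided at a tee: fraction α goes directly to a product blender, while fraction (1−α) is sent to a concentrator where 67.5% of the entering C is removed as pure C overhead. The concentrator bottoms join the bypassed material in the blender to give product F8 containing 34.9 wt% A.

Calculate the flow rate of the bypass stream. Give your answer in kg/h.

All 1270×0.199 = 252.73 kg/h of A reaches F8, so F8 = 252.73/0.349 = 724.15 kg/h and vapour = 545.85 kg/h.
The evaporator receives (1−α)·1270 of feed at 0.741 C and removes 0.675 of that C:
0.675×0.741×(1−α)×1270 = 545.85
(1−α) = 545.85/635.22 = 0.8593;  α = 0.1407.
Bypass flow = 0.1407×1270 = 178.69 kg/h.

178.7 kg/h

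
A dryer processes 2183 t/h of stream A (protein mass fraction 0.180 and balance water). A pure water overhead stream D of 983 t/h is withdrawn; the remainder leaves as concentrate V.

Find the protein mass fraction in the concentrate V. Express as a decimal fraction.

protein is not removed: 2183×0.180 = 392.94 t/h of protein enters V.
Concentrate = 2183 − 983 = 1200 t/h.
Mass fraction = 392.94/1200 = 0.327.

0.327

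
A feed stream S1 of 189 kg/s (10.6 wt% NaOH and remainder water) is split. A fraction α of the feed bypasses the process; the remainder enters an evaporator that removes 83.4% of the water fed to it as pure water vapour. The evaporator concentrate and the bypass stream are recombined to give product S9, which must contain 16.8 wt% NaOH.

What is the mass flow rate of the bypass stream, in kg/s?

95.45 kg/s

All 189×0.106 = 20.034 kg/s of NaOH reaches S9, so S9 = 20.034/0.168 = 119.25 kg/s and vapour = 69.75 kg/s.
The evaporator receives (1−α)·189 of feed at 0.894 water and removes 0.834 of that water:
0.834×0.894×(1−α)×189 = 69.75
(1−α) = 69.75/140.92 = 0.4950;  α = 0.5050.
Bypass flow = 0.5050×189 = 95.451 kg/s.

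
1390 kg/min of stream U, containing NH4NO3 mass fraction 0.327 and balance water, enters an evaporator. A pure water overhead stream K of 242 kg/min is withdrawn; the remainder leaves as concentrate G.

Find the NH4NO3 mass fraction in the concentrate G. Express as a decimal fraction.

NH4NO3 is not removed: 1390×0.327 = 454.53 kg/min of NH4NO3 enters G.
Concentrate = 1390 − 242 = 1148 kg/min.
Mass fraction = 454.53/1148 = 0.396.

0.396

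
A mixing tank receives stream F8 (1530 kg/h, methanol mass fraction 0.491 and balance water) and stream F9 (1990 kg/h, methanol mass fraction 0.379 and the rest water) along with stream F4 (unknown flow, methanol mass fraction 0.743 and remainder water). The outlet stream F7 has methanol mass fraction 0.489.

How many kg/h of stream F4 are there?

Let F4 be the unknown flow. Total out = 3520 + F4.
methanol balance: 1505.4 + 0.743·F4 = 0.489·(3520 + F4)
(0.743 − 0.489)·F4 = 0.489×3520 − 1505.4 = 215.84
F4 = 215.84 / 0.254 = 849.76 kg/h

849.8 kg/h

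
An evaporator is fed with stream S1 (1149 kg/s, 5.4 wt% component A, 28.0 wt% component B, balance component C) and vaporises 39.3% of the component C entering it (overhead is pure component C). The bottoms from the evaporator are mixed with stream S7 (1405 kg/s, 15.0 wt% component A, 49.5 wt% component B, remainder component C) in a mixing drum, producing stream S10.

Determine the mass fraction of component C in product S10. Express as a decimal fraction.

0.428

Vapour removed = 0.393×0.666×1149 = 300.74 kg/s; concentrate = 848.26 kg/s.
component C reaching the mixer = 464.5 (from concentrate) + 1405×0.355 = 963.27 kg/s.
Product flow = 848.26 + 1405 = 2253.3 kg/s; component C fraction = 0.428.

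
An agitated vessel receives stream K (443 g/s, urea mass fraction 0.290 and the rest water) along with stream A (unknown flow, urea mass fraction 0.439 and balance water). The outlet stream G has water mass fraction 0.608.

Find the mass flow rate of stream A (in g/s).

Let A be the unknown flow. Total out = 443 + A.
water balance: 314.53 + 0.561·A = 0.608·(443 + A)
(0.561 − 0.608)·A = 0.608×443 − 314.53 = -45.186
A = -45.186 / -0.047 = 961.4 g/s

961.4 g/s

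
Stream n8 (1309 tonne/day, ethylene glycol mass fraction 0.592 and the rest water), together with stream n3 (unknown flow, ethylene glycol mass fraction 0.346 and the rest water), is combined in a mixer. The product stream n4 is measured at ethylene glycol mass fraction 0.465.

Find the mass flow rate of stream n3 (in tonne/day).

1397 tonne/day

Let n3 be the unknown flow. Total out = 1309 + n3.
ethylene glycol balance: 774.93 + 0.346·n3 = 0.465·(1309 + n3)
(0.346 − 0.465)·n3 = 0.465×1309 − 774.93 = -166.24
n3 = -166.24 / -0.119 = 1397 tonne/day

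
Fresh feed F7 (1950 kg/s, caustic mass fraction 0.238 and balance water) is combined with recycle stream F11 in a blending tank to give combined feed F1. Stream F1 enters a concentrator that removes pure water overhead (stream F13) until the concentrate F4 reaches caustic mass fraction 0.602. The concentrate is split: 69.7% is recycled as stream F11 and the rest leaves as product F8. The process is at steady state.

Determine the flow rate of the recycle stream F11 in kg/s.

1773 kg/s

Overall caustic balance (none leaves overhead): caustic in fresh feed = caustic in product, i.e. 1950×0.238 = (1−0.697)·F4·0.602.
F4 = 464.1/(0.602×0.303) = 2544.3 kg/s.
Recycle F11 = 0.697×2544.3 = 1773.4 kg/s.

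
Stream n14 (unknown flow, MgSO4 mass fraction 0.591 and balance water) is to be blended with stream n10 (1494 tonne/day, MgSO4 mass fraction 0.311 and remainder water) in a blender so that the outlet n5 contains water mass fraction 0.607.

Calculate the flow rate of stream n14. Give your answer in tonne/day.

Let n14 be the unknown flow. Total out = 1494 + n14.
water balance: 1029.4 + 0.409·n14 = 0.607·(1494 + n14)
(0.409 − 0.607)·n14 = 0.607×1494 − 1029.4 = -122.51
n14 = -122.51 / -0.198 = 618.73 tonne/day

618.7 tonne/day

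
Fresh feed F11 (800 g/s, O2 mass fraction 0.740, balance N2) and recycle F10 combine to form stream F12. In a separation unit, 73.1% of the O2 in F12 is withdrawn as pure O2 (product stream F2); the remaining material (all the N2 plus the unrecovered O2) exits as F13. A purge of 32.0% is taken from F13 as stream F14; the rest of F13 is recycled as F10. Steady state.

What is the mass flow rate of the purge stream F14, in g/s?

270.4 g/s

N2 enters only via F11 and leaves only via the purge: 800×0.260 = 0.320×(N2 in F13), and the separation unit passes all N2, so N2 in F12 = N2 in F13 = 650 g/s.
O2 in F12: m_A = 800×0.740 + (1−0.320)·(1−0.731)·m_A, so m_A = 592/0.8171 = 724.53 g/s.
F13 = (1−0.731)×724.53 + 650 = 844.9 g/s.
Purge F14 = 0.320×844.9 = 270.37 g/s.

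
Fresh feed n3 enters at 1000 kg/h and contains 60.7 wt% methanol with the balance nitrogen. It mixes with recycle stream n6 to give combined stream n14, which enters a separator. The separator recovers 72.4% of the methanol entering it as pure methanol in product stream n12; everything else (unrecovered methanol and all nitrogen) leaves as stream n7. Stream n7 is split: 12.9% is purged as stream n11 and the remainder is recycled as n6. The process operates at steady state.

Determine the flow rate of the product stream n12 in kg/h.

methanol in n14: m_A = 1000×0.607 + (1−0.129)·(1−0.724)·m_A, so m_A = 607/0.7596 = 799.1 kg/h.
Product n12 = 0.724×799.1 = 578.55 kg/h.

578.5 kg/h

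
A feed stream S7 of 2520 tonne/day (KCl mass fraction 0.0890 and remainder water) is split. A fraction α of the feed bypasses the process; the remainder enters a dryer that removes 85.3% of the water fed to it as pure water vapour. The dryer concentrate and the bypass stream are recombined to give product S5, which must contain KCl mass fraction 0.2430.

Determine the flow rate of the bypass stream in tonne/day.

464.8 tonne/day

All 2520×0.089 = 224.28 tonne/day of KCl reaches S5, so S5 = 224.28/0.243 = 922.96 tonne/day and vapour = 1597 tonne/day.
The evaporator receives (1−α)·2520 of feed at 0.911 water and removes 0.853 of that water:
0.853×0.911×(1−α)×2520 = 1597
(1−α) = 1597/1958.2 = 0.8155;  α = 0.1845.
Bypass flow = 0.1845×2520 = 464.83 tonne/day.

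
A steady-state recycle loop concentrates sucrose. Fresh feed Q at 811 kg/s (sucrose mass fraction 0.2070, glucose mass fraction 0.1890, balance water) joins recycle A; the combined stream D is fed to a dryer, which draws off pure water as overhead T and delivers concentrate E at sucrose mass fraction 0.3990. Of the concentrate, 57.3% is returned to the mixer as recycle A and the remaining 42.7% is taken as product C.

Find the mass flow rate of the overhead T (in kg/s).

390.3 kg/s

Overall sucrose balance (none leaves overhead): sucrose in fresh feed = sucrose in product, i.e. 811×0.207 = (1−0.573)·E·0.399.
E = 167.88/(0.399×0.427) = 985.35 kg/s.
Recycle A = 0.573×985.35 = 564.61 kg/s.
Combined feed D = 811 + 564.61 = 1375.6 kg/s.
Overhead T = D − E = 1375.6 − 985.35 = 390.26 kg/s.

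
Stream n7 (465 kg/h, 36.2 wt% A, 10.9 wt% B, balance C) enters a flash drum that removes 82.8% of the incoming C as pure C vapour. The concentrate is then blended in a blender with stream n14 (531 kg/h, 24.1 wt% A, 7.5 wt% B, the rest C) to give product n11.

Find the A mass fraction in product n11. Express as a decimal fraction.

0.3740

Vapour removed = 0.828×0.529×465 = 203.68 kg/h; concentrate = 261.32 kg/h.
A reaching the mixer = 168.33 (from concentrate) + 531×0.241 = 296.3 kg/h.
Product flow = 261.32 + 531 = 792.32 kg/h; A fraction = 0.3740.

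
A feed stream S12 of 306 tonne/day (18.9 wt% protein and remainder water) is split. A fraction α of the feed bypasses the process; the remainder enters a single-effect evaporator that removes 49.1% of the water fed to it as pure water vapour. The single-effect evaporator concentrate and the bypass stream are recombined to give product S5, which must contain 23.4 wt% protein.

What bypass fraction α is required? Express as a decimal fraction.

All 306×0.189 = 57.834 tonne/day of protein reaches S5, so S5 = 57.834/0.234 = 247.15 tonne/day and vapour = 58.846 tonne/day.
The evaporator receives (1−α)·306 of feed at 0.811 water and removes 0.491 of that water:
0.491×0.811×(1−α)×306 = 58.846
(1−α) = 58.846/121.85 = 0.4829;  α = 0.5171.

0.517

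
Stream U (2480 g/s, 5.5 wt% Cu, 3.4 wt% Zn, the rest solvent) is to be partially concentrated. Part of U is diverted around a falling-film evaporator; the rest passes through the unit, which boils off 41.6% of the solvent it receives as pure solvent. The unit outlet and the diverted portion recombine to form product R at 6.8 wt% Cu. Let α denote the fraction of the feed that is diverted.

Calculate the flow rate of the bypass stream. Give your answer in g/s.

1229 g/s

All 2480×0.055 = 136.4 g/s of Cu reaches R, so R = 136.4/0.068 = 2005.9 g/s and vapour = 474.12 g/s.
The evaporator receives (1−α)·2480 of feed at 0.911 solvent and removes 0.416 of that solvent:
0.416×0.911×(1−α)×2480 = 474.12
(1−α) = 474.12/939.86 = 0.5045;  α = 0.4955.
Bypass flow = 0.4955×2480 = 1229 g/s.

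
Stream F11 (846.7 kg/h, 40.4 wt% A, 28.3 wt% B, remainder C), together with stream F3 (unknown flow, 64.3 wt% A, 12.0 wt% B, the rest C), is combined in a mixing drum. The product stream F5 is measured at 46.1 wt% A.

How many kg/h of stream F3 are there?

Let F3 be the unknown flow. Total out = 846.7 + F3.
A balance: 342.07 + 0.643·F3 = 0.461·(846.7 + F3)
(0.643 − 0.461)·F3 = 0.461×846.7 − 342.07 = 48.262
F3 = 48.262 / 0.182 = 265.18 kg/h

265.2 kg/h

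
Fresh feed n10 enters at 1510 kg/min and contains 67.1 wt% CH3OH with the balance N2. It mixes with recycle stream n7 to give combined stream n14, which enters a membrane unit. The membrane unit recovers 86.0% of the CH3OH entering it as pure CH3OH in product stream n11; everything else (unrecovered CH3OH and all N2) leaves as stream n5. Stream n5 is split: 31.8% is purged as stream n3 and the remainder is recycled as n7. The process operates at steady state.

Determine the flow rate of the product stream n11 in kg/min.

963.3 kg/min

CH3OH in n14: m_A = 1510×0.671 + (1−0.318)·(1−0.860)·m_A, so m_A = 1013.2/0.9045 = 1120.2 kg/min.
Product n11 = 0.860×1120.2 = 963.34 kg/min.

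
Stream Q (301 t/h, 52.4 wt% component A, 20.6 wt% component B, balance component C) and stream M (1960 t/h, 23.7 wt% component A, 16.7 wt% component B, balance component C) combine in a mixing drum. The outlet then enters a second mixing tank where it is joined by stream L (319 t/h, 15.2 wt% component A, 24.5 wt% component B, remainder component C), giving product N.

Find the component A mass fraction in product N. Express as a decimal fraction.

0.2600

Overall, product flow = 2580 t/h.
component A in = 301×0.524 + 1960×0.237 + 319×0.152 = 670.73 t/h.
component A fraction in N = 0.2600.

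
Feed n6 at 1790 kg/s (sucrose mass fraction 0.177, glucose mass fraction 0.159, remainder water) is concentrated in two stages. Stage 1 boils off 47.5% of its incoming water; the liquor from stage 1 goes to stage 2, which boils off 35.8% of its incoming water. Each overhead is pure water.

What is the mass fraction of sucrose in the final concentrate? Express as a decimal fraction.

water in feed = 1790×0.664 = 1188.6 kg/s.
After stage 1: water left = (1−0.475)×1188.6 = 623.99; stream total = 1225.4 kg/s.
After stage 2: water left = (1−0.358)×623.99 = 400.6; final concentrate = 1002 kg/s.
sucrose fraction = 316.83/1002 = 0.316.

0.316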